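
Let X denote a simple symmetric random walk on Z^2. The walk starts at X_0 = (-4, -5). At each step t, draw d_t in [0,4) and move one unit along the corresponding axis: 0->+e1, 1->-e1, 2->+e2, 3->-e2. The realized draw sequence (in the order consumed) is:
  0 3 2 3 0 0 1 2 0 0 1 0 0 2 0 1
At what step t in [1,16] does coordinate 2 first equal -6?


t=0: X=(-4, -5), d=0 → +e1, X_1=(-3, -5)
t=1: X=(-3, -5), d=3 → -e2, X_2=(-3, -6)
t=2: X=(-3, -6), d=2 → +e2, X_3=(-3, -5)
t=3: X=(-3, -5), d=3 → -e2, X_4=(-3, -6)
t=4: X=(-3, -6), d=0 → +e1, X_5=(-2, -6)
t=5: X=(-2, -6), d=0 → +e1, X_6=(-1, -6)
t=6: X=(-1, -6), d=1 → -e1, X_7=(-2, -6)
t=7: X=(-2, -6), d=2 → +e2, X_8=(-2, -5)
t=8: X=(-2, -5), d=0 → +e1, X_9=(-1, -5)
t=9: X=(-1, -5), d=0 → +e1, X_10=(0, -5)
t=10: X=(0, -5), d=1 → -e1, X_11=(-1, -5)
t=11: X=(-1, -5), d=0 → +e1, X_12=(0, -5)
t=12: X=(0, -5), d=0 → +e1, X_13=(1, -5)
t=13: X=(1, -5), d=2 → +e2, X_14=(1, -4)
t=14: X=(1, -4), d=0 → +e1, X_15=(2, -4)
t=15: X=(2, -4), d=1 → -e1, X_16=(1, -4)

2


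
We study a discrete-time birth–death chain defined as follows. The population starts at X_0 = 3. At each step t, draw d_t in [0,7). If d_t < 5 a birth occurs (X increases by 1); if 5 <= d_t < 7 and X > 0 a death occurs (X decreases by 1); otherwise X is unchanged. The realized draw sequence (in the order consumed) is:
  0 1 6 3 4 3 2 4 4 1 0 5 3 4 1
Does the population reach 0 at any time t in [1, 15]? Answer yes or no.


no

t=0: X=3, d=0 → birth, X_1=4
t=1: X=4, d=1 → birth, X_2=5
t=2: X=5, d=6 → death, X_3=4
t=3: X=4, d=3 → birth, X_4=5
t=4: X=5, d=4 → birth, X_5=6
t=5: X=6, d=3 → birth, X_6=7
t=6: X=7, d=2 → birth, X_7=8
t=7: X=8, d=4 → birth, X_8=9
t=8: X=9, d=4 → birth, X_9=10
t=9: X=10, d=1 → birth, X_10=11
t=10: X=11, d=0 → birth, X_11=12
t=11: X=12, d=5 → death, X_12=11
t=12: X=11, d=3 → birth, X_13=12
t=13: X=12, d=4 → birth, X_14=13
t=14: X=13, d=1 → birth, X_15=14


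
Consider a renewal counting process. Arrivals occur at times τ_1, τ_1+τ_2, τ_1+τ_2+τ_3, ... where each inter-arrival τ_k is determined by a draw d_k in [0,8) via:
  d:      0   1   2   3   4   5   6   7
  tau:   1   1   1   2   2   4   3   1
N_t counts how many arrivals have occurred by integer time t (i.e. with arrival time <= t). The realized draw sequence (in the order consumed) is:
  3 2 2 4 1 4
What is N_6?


draw d_1=3: τ_1=2, arrival time A_1=2
draw d_2=2: τ_2=1, arrival time A_2=3
draw d_3=2: τ_3=1, arrival time A_3=4
draw d_4=4: τ_4=2, arrival time A_4=6
draw d_5=1: τ_5=1, arrival time A_5=7
draw d_6=4: τ_6=2, arrival time A_6=9
N_t over t=0..6: 0:0 1:0 2:1 3:2 4:3 5:3 6:4

4


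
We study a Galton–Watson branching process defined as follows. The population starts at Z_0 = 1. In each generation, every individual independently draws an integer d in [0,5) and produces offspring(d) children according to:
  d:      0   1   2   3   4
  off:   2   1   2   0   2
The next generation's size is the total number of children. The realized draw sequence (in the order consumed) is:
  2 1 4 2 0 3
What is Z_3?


4

gen 0: Z_0=1, draws=[2], offspring=[2], Z_1=2
gen 1: Z_1=2, draws=[1, 4], offspring=[1, 2], Z_2=3
gen 2: Z_2=3, draws=[2, 0, 3], offspring=[2, 2, 0], Z_3=4


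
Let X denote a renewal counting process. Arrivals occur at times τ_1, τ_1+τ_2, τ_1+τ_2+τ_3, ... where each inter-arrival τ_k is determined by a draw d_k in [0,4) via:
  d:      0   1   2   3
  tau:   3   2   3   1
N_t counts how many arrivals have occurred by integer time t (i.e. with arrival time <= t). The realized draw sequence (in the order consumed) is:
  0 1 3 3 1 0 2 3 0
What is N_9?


5

draw d_1=0: τ_1=3, arrival time A_1=3
draw d_2=1: τ_2=2, arrival time A_2=5
draw d_3=3: τ_3=1, arrival time A_3=6
draw d_4=3: τ_4=1, arrival time A_4=7
draw d_5=1: τ_5=2, arrival time A_5=9
draw d_6=0: τ_6=3, arrival time A_6=12
draw d_7=2: τ_7=3, arrival time A_7=15
draw d_8=3: τ_8=1, arrival time A_8=16
draw d_9=0: τ_9=3, arrival time A_9=19
N_t over t=0..9: 0:0 1:0 2:0 3:1 4:1 5:2 6:3 7:4 8:4 9:5


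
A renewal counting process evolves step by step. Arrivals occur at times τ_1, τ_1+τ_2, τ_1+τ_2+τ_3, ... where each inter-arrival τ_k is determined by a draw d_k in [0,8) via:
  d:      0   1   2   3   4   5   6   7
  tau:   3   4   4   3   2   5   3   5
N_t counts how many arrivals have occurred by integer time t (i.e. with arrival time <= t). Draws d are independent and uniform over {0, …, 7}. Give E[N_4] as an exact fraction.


49/64

Inter-arrival values over d=0..7: [3, 4, 4, 3, 2, 5, 3, 5]
Each d has probability 1/8, so the pmf of τ is: f(2) = 1/8, f(3) = 3/8, f(4) = 1/4, f(5) = 1/4
Renewal equation for m(n) = E[N_n]: condition on τ_1 = k (if k <= n, one arrival plus a fresh copy on the remaining n−k steps): m(n) = F(n) + Σ_{k<=n} f(k)·m(n−k), where F(n) = P(τ <= n) and m(0) = 0
m(1) = F(1) = 0
m(2) = F(2) = 1/8
m(3) = F(3) = 1/2
m(4) = F(4) + f(2)·m(2) = 3/4 + 1/8·1/8 = 49/64
E[N_4] = m(4) = 49/64


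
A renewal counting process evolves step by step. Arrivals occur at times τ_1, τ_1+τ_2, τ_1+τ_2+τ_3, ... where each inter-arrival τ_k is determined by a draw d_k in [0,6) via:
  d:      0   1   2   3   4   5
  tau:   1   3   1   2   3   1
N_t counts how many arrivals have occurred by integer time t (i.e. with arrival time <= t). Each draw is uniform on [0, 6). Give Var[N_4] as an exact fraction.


13511/20736

Inter-arrival values over d=0..5: [1, 3, 1, 2, 3, 1]
Each d has probability 1/6, so the pmf of τ is: f(1) = 1/2, f(2) = 1/6, f(3) = 1/3
Let p_n(j) = P(N_n = j), with p_0 = [1]. Condition on τ_1: p_n(0) = P(τ > n), and for j >= 1, p_n(j) = Σ_{k<=n} f(k)·p_{n−k}(j−1)
p_1 = [1/2, 1/2]  (j = 0..1)
p_2 = [1/3, 5/12, 1/4]  (j = 0..2)
p_3 = [0, 7/12, 7/24, 1/8]  (j = 0..3)
p_4 = [0, 2/9, 19/36, 3/16, 1/16]  (j = 0..4)
E[N_4] = Σ j·p_4(j) = 301/144;  E[N_4²] = Σ j²·p_4(j) = 241/48
Var[N_4] = 241/48 − (301/144)² = 13511/20736


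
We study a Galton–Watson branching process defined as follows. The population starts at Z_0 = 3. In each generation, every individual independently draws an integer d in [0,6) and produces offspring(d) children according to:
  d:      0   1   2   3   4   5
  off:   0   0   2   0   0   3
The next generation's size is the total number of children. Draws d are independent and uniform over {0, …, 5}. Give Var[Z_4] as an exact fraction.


4445375/559872

Outcome values over d=0..5: [0, 0, 2, 0, 0, 3]
Σy = 5, Σy² = 13, M = 6
μ = 5/6 = 5/6,  σ² = 13/6 − (5/6)² = 53/36
V_0 = 0, E_0 = 3
V_1 = 53/36·E_0 + (5/6)²·V_0 = 53/12;  E_1 = 5/2
V_2 = 53/36·E_1 + (5/6)²·V_1 = 2915/432;  E_2 = 25/12
V_3 = 53/36·E_2 + (5/6)²·V_2 = 120575/15552;  E_3 = 125/72
V_4 = 53/36·E_3 + (5/6)²·V_3 = 4445375/559872;  E_4 = 625/432


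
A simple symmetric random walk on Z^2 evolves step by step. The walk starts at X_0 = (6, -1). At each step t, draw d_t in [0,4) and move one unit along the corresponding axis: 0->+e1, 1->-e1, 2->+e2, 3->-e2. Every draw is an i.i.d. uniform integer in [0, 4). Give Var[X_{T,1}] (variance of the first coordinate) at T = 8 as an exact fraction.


Outcome values over d=0..3: [1, -1, 0, 0]
Σy = 0, Σy² = 2, M = 4
μ = 0/4 = 0,  σ² = 2/4 − (0)² = 1/2
Independent increments: Var[X_8] = 8·σ² = 8·(1/2) = 4

4


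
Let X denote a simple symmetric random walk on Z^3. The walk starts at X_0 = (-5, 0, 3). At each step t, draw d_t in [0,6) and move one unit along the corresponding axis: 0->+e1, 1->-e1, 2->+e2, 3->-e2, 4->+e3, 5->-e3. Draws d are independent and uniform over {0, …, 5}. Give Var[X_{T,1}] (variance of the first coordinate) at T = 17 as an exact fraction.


17/3

Outcome values over d=0..5: [1, -1, 0, 0, 0, 0]
Σy = 0, Σy² = 2, M = 6
μ = 0/6 = 0,  σ² = 2/6 − (0)² = 1/3
Independent increments: Var[X_17] = 17·σ² = 17·(1/3) = 17/3


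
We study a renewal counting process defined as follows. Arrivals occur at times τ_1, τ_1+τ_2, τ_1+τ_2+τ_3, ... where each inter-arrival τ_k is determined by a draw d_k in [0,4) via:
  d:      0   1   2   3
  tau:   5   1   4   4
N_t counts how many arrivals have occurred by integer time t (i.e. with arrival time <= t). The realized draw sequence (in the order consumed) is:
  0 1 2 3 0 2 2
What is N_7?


2

draw d_1=0: τ_1=5, arrival time A_1=5
draw d_2=1: τ_2=1, arrival time A_2=6
draw d_3=2: τ_3=4, arrival time A_3=10
draw d_4=3: τ_4=4, arrival time A_4=14
draw d_5=0: τ_5=5, arrival time A_5=19
draw d_6=2: τ_6=4, arrival time A_6=23
draw d_7=2: τ_7=4, arrival time A_7=27
N_t over t=0..7: 0:0 1:0 2:0 3:0 4:0 5:1 6:2 7:2


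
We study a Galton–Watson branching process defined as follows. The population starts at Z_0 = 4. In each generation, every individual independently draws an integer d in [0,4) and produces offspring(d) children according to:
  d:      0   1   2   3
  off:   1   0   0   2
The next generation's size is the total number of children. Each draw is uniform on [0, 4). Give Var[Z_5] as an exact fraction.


695871/262144

Outcome values over d=0..3: [1, 0, 0, 2]
Σy = 3, Σy² = 5, M = 4
μ = 3/4 = 3/4,  σ² = 5/4 − (3/4)² = 11/16
V_0 = 0, E_0 = 4
V_1 = 11/16·E_0 + (3/4)²·V_0 = 11/4;  E_1 = 3
V_2 = 11/16·E_1 + (3/4)²·V_1 = 231/64;  E_2 = 9/4
V_3 = 11/16·E_2 + (3/4)²·V_2 = 3663/1024;  E_3 = 27/16
V_4 = 11/16·E_3 + (3/4)²·V_3 = 51975/16384;  E_4 = 81/64
V_5 = 11/16·E_4 + (3/4)²·V_4 = 695871/262144;  E_5 = 243/256


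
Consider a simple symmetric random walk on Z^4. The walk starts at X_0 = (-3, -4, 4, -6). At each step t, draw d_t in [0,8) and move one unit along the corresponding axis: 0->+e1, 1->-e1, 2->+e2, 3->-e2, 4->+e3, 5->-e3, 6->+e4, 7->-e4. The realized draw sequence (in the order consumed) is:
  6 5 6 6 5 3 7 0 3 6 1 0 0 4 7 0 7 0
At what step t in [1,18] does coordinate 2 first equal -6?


t=0: X=(-3, -4, 4, -6), d=6 → +e4, X_1=(-3, -4, 4, -5)
t=1: X=(-3, -4, 4, -5), d=5 → -e3, X_2=(-3, -4, 3, -5)
t=2: X=(-3, -4, 3, -5), d=6 → +e4, X_3=(-3, -4, 3, -4)
t=3: X=(-3, -4, 3, -4), d=6 → +e4, X_4=(-3, -4, 3, -3)
t=4: X=(-3, -4, 3, -3), d=5 → -e3, X_5=(-3, -4, 2, -3)
t=5: X=(-3, -4, 2, -3), d=3 → -e2, X_6=(-3, -5, 2, -3)
t=6: X=(-3, -5, 2, -3), d=7 → -e4, X_7=(-3, -5, 2, -4)
t=7: X=(-3, -5, 2, -4), d=0 → +e1, X_8=(-2, -5, 2, -4)
t=8: X=(-2, -5, 2, -4), d=3 → -e2, X_9=(-2, -6, 2, -4)
t=9: X=(-2, -6, 2, -4), d=6 → +e4, X_10=(-2, -6, 2, -3)
t=10: X=(-2, -6, 2, -3), d=1 → -e1, X_11=(-3, -6, 2, -3)
t=11: X=(-3, -6, 2, -3), d=0 → +e1, X_12=(-2, -6, 2, -3)
t=12: X=(-2, -6, 2, -3), d=0 → +e1, X_13=(-1, -6, 2, -3)
t=13: X=(-1, -6, 2, -3), d=4 → +e3, X_14=(-1, -6, 3, -3)
t=14: X=(-1, -6, 3, -3), d=7 → -e4, X_15=(-1, -6, 3, -4)
t=15: X=(-1, -6, 3, -4), d=0 → +e1, X_16=(0, -6, 3, -4)
t=16: X=(0, -6, 3, -4), d=7 → -e4, X_17=(0, -6, 3, -5)
t=17: X=(0, -6, 3, -5), d=0 → +e1, X_18=(1, -6, 3, -5)

9


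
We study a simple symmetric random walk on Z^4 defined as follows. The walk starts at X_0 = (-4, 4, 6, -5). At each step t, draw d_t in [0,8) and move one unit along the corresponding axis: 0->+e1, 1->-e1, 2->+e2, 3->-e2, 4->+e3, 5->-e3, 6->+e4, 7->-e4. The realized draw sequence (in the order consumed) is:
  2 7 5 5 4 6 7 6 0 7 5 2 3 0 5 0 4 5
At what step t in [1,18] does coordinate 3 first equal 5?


t=0: X=(-4, 4, 6, -5), d=2 → +e2, X_1=(-4, 5, 6, -5)
t=1: X=(-4, 5, 6, -5), d=7 → -e4, X_2=(-4, 5, 6, -6)
t=2: X=(-4, 5, 6, -6), d=5 → -e3, X_3=(-4, 5, 5, -6)
t=3: X=(-4, 5, 5, -6), d=5 → -e3, X_4=(-4, 5, 4, -6)
t=4: X=(-4, 5, 4, -6), d=4 → +e3, X_5=(-4, 5, 5, -6)
t=5: X=(-4, 5, 5, -6), d=6 → +e4, X_6=(-4, 5, 5, -5)
t=6: X=(-4, 5, 5, -5), d=7 → -e4, X_7=(-4, 5, 5, -6)
t=7: X=(-4, 5, 5, -6), d=6 → +e4, X_8=(-4, 5, 5, -5)
t=8: X=(-4, 5, 5, -5), d=0 → +e1, X_9=(-3, 5, 5, -5)
t=9: X=(-3, 5, 5, -5), d=7 → -e4, X_10=(-3, 5, 5, -6)
t=10: X=(-3, 5, 5, -6), d=5 → -e3, X_11=(-3, 5, 4, -6)
t=11: X=(-3, 5, 4, -6), d=2 → +e2, X_12=(-3, 6, 4, -6)
t=12: X=(-3, 6, 4, -6), d=3 → -e2, X_13=(-3, 5, 4, -6)
t=13: X=(-3, 5, 4, -6), d=0 → +e1, X_14=(-2, 5, 4, -6)
t=14: X=(-2, 5, 4, -6), d=5 → -e3, X_15=(-2, 5, 3, -6)
t=15: X=(-2, 5, 3, -6), d=0 → +e1, X_16=(-1, 5, 3, -6)
t=16: X=(-1, 5, 3, -6), d=4 → +e3, X_17=(-1, 5, 4, -6)
t=17: X=(-1, 5, 4, -6), d=5 → -e3, X_18=(-1, 5, 3, -6)

3


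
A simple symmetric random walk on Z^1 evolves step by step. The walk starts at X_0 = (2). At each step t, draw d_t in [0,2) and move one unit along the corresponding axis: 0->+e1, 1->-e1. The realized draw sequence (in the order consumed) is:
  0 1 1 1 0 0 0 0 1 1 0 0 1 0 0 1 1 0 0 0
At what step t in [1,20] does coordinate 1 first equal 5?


t=0: X=(2), d=0 → +e1, X_1=(3)
t=1: X=(3), d=1 → -e1, X_2=(2)
t=2: X=(2), d=1 → -e1, X_3=(1)
t=3: X=(1), d=1 → -e1, X_4=(0)
t=4: X=(0), d=0 → +e1, X_5=(1)
t=5: X=(1), d=0 → +e1, X_6=(2)
t=6: X=(2), d=0 → +e1, X_7=(3)
t=7: X=(3), d=0 → +e1, X_8=(4)
t=8: X=(4), d=1 → -e1, X_9=(3)
t=9: X=(3), d=1 → -e1, X_10=(2)
t=10: X=(2), d=0 → +e1, X_11=(3)
t=11: X=(3), d=0 → +e1, X_12=(4)
t=12: X=(4), d=1 → -e1, X_13=(3)
t=13: X=(3), d=0 → +e1, X_14=(4)
t=14: X=(4), d=0 → +e1, X_15=(5)
t=15: X=(5), d=1 → -e1, X_16=(4)
t=16: X=(4), d=1 → -e1, X_17=(3)
t=17: X=(3), d=0 → +e1, X_18=(4)
t=18: X=(4), d=0 → +e1, X_19=(5)
t=19: X=(5), d=0 → +e1, X_20=(6)

15


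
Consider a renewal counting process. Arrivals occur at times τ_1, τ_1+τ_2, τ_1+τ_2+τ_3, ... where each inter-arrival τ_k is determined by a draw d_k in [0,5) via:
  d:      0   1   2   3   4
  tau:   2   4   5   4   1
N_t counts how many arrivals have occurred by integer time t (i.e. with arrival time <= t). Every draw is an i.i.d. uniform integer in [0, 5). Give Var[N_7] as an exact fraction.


4418460404/6103515625

Inter-arrival values over d=0..4: [2, 4, 5, 4, 1]
Each d has probability 1/5, so the pmf of τ is: f(1) = 1/5, f(2) = 1/5, f(4) = 2/5, f(5) = 1/5
Let p_n(j) = P(N_n = j), with p_0 = [1]. Condition on τ_1: p_n(0) = P(τ > n), and for j >= 1, p_n(j) = Σ_{k<=n} f(k)·p_{n−k}(j−1)
p_1 = [4/5, 1/5]  (j = 0..1)
p_2 = [3/5, 9/25, 1/25]  (j = 0..2)
p_3 = [3/5, 7/25, 14/125, 1/125]  (j = 0..3)
p_4 = [1/5, 16/25, 16/125, 19/625, 1/625]  (j = 0..4)
p_5 = [0, 17/25, 33/125, 6/125, 24/3125, 1/3125]  (j = 0..5)
p_6 = [0, 11/25, 56/125, 59/625, 49/3125, 29/15625, 1/15625]  (j = 0..6)
p_7 = [0, 9/25, 51/125, 122/625, 99/3125, 73/15625, 34/78125, 1/78125]  (j = 0..7)
E[N_7] = Σ j·p_7(j) = 149561/78125;  E[N_7²] = Σ j²·p_7(j) = 342873/78125
Var[N_7] = 342873/78125 − (149561/78125)² = 4418460404/6103515625


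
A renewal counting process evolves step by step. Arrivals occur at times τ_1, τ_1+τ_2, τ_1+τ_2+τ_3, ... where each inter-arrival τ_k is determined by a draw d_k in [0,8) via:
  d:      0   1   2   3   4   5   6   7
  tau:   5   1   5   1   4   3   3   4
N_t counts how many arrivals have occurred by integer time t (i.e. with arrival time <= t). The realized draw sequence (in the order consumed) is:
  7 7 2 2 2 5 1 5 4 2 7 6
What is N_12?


2

draw d_1=7: τ_1=4, arrival time A_1=4
draw d_2=7: τ_2=4, arrival time A_2=8
draw d_3=2: τ_3=5, arrival time A_3=13
draw d_4=2: τ_4=5, arrival time A_4=18
draw d_5=2: τ_5=5, arrival time A_5=23
draw d_6=5: τ_6=3, arrival time A_6=26
draw d_7=1: τ_7=1, arrival time A_7=27
draw d_8=5: τ_8=3, arrival time A_8=30
draw d_9=4: τ_9=4, arrival time A_9=34
draw d_10=2: τ_10=5, arrival time A_10=39
draw d_11=7: τ_11=4, arrival time A_11=43
draw d_12=6: τ_12=3, arrival time A_12=46
N_t over t=0..12: 0:0 1:0 2:0 3:0 4:1 5:1 6:1 7:1 8:2 9:2 10:2 11:2 12:2


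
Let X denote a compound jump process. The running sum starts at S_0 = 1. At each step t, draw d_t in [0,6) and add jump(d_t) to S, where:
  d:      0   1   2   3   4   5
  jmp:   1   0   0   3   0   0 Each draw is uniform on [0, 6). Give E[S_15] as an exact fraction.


11

Outcome values over d=0..5: [1, 0, 0, 3, 0, 0]
Σy = 4, Σy² = 10, M = 6
μ = 4/6 = 2/3,  σ² = 10/6 − (2/3)² = 11/9
E[S_15] = 1 + 15·(2/3) = 11


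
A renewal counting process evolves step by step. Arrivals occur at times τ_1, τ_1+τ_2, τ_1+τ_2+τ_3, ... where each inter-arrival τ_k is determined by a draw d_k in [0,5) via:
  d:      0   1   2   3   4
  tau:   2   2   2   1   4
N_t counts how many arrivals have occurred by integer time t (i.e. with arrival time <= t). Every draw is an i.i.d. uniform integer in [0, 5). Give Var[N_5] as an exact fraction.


6236544/9765625

Inter-arrival values over d=0..4: [2, 2, 2, 1, 4]
Each d has probability 1/5, so the pmf of τ is: f(1) = 1/5, f(2) = 3/5, f(4) = 1/5
Let p_n(j) = P(N_n = j), with p_0 = [1]. Condition on τ_1: p_n(0) = P(τ > n), and for j >= 1, p_n(j) = Σ_{k<=n} f(k)·p_{n−k}(j−1)
p_1 = [4/5, 1/5]  (j = 0..1)
p_2 = [1/5, 19/25, 1/25]  (j = 0..2)
p_3 = [1/5, 13/25, 34/125, 1/125]  (j = 0..3)
p_4 = [0, 9/25, 14/25, 49/625, 1/625]  (j = 0..4)
p_5 = [0, 7/25, 53/125, 172/625, 64/3125, 1/3125]  (j = 0..5)
E[N_5] = Σ j·p_5(j) = 6366/3125;  E[N_5²] = Σ j²·p_5(j) = 14964/3125
Var[N_5] = 14964/3125 − (6366/3125)² = 6236544/9765625


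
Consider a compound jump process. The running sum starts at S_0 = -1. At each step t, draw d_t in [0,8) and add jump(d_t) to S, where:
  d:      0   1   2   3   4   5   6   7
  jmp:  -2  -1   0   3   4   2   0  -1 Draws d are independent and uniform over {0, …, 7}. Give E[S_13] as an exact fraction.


57/8

Outcome values over d=0..7: [-2, -1, 0, 3, 4, 2, 0, -1]
Σy = 5, Σy² = 35, M = 8
μ = 5/8 = 5/8,  σ² = 35/8 − (5/8)² = 255/64
E[S_13] = -1 + 13·(5/8) = 57/8


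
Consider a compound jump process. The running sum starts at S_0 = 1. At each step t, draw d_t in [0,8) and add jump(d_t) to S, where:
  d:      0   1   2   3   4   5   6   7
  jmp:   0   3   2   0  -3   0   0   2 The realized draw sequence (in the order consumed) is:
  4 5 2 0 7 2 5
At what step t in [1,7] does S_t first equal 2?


5

t=0: S=1, d=4, jump=-3, S_1=-2
t=1: S=-2, d=5, jump=0, S_2=-2
t=2: S=-2, d=2, jump=2, S_3=0
t=3: S=0, d=0, jump=0, S_4=0
t=4: S=0, d=7, jump=2, S_5=2
t=5: S=2, d=2, jump=2, S_6=4
t=6: S=4, d=5, jump=0, S_7=4


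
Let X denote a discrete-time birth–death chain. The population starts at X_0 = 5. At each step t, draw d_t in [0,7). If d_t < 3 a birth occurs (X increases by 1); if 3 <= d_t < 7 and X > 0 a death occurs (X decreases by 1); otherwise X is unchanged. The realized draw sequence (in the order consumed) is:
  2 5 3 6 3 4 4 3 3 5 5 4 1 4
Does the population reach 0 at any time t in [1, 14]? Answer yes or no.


yes

t=0: X=5, d=2 → birth, X_1=6
t=1: X=6, d=5 → death, X_2=5
t=2: X=5, d=3 → death, X_3=4
t=3: X=4, d=6 → death, X_4=3
t=4: X=3, d=3 → death, X_5=2
t=5: X=2, d=4 → death, X_6=1
t=6: X=1, d=4 → death, X_7=0
t=7: X=0, d=3 → hold, X_8=0
t=8: X=0, d=3 → hold, X_9=0
t=9: X=0, d=5 → hold, X_10=0
t=10: X=0, d=5 → hold, X_11=0
t=11: X=0, d=4 → hold, X_12=0
t=12: X=0, d=1 → birth, X_13=1
t=13: X=1, d=4 → death, X_14=0


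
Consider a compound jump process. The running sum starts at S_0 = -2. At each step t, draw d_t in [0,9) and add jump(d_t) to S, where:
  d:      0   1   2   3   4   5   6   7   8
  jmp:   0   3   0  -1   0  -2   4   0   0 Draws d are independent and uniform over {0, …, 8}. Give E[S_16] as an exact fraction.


Outcome values over d=0..8: [0, 3, 0, -1, 0, -2, 4, 0, 0]
Σy = 4, Σy² = 30, M = 9
μ = 4/9 = 4/9,  σ² = 30/9 − (4/9)² = 254/81
E[S_16] = -2 + 16·(4/9) = 46/9

46/9


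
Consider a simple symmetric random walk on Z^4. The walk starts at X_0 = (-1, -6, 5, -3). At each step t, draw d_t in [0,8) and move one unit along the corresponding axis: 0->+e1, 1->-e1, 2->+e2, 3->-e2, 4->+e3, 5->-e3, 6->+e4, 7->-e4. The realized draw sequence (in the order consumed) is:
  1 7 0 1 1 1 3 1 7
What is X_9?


(-5, -7, 5, -5)

t=0: X=(-1, -6, 5, -3), d=1 → -e1, X_1=(-2, -6, 5, -3)
t=1: X=(-2, -6, 5, -3), d=7 → -e4, X_2=(-2, -6, 5, -4)
t=2: X=(-2, -6, 5, -4), d=0 → +e1, X_3=(-1, -6, 5, -4)
t=3: X=(-1, -6, 5, -4), d=1 → -e1, X_4=(-2, -6, 5, -4)
t=4: X=(-2, -6, 5, -4), d=1 → -e1, X_5=(-3, -6, 5, -4)
t=5: X=(-3, -6, 5, -4), d=1 → -e1, X_6=(-4, -6, 5, -4)
t=6: X=(-4, -6, 5, -4), d=3 → -e2, X_7=(-4, -7, 5, -4)
t=7: X=(-4, -7, 5, -4), d=1 → -e1, X_8=(-5, -7, 5, -4)
t=8: X=(-5, -7, 5, -4), d=7 → -e4, X_9=(-5, -7, 5, -5)


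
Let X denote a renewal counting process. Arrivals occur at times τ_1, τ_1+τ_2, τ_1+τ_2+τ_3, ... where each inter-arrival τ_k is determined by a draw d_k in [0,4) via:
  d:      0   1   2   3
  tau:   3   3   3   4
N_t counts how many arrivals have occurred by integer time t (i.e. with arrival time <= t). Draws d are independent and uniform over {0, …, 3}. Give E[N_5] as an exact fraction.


Inter-arrival values over d=0..3: [3, 3, 3, 4]
Each d has probability 1/4, so the pmf of τ is: f(3) = 3/4, f(4) = 1/4
Renewal equation for m(n) = E[N_n]: condition on τ_1 = k (if k <= n, one arrival plus a fresh copy on the remaining n−k steps): m(n) = F(n) + Σ_{k<=n} f(k)·m(n−k), where F(n) = P(τ <= n) and m(0) = 0
m(1) = F(1) = 0
m(2) = F(2) = 0
m(3) = F(3) = 3/4
m(4) = F(4) = 1
m(5) = F(5) = 1
E[N_5] = m(5) = 1

1


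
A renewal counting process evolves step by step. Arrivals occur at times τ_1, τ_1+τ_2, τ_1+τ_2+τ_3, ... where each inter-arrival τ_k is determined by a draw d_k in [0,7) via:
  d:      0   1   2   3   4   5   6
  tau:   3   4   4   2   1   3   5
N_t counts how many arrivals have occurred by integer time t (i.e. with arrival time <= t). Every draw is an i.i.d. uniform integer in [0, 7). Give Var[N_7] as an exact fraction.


Inter-arrival values over d=0..6: [3, 4, 4, 2, 1, 3, 5]
Each d has probability 1/7, so the pmf of τ is: f(1) = 1/7, f(2) = 1/7, f(3) = 2/7, f(4) = 2/7, f(5) = 1/7
Let p_n(j) = P(N_n = j), with p_0 = [1]. Condition on τ_1: p_n(0) = P(τ > n), and for j >= 1, p_n(j) = Σ_{k<=n} f(k)·p_{n−k}(j−1)
p_1 = [6/7, 1/7]  (j = 0..1)
p_2 = [5/7, 13/49, 1/49]  (j = 0..2)
p_3 = [3/7, 25/49, 20/343, 1/343]  (j = 0..3)
p_4 = [1/7, 34/49, 52/343, 27/2401, 1/2401]  (j = 0..4)
p_5 = [0, 33/49, 99/343, 86/2401, 34/16807, 1/16807]  (j = 0..5)
p_6 = [0, 23/49, 150/343, 205/2401, 127/16807, 41/117649, 1/117649]  (j = 0..6)
p_7 = [0, 13/49, 187/343, 400/2401, 359/16807, 25/16807, 48/823543, 1/823543]  (j = 0..7)
E[N_7] = Σ j·p_7(j) = 1604849/823543;  E[N_7²] = Σ j²·p_7(j) = 3563097/823543
Var[N_7] = 3563097/823543 − (1604849/823543)² = 358823279870/678223072849

358823279870/678223072849


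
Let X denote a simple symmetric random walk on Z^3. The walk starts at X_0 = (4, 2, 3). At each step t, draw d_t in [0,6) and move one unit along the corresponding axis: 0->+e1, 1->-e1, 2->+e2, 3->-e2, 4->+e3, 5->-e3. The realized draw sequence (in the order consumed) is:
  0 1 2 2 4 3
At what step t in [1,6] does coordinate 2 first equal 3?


3

t=0: X=(4, 2, 3), d=0 → +e1, X_1=(5, 2, 3)
t=1: X=(5, 2, 3), d=1 → -e1, X_2=(4, 2, 3)
t=2: X=(4, 2, 3), d=2 → +e2, X_3=(4, 3, 3)
t=3: X=(4, 3, 3), d=2 → +e2, X_4=(4, 4, 3)
t=4: X=(4, 4, 3), d=4 → +e3, X_5=(4, 4, 4)
t=5: X=(4, 4, 4), d=3 → -e2, X_6=(4, 3, 4)


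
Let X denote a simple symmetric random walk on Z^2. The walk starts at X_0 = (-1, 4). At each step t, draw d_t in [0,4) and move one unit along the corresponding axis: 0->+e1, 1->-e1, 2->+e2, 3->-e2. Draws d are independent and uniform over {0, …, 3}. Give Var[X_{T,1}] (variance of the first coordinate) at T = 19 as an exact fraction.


Outcome values over d=0..3: [1, -1, 0, 0]
Σy = 0, Σy² = 2, M = 4
μ = 0/4 = 0,  σ² = 2/4 − (0)² = 1/2
Independent increments: Var[X_19] = 19·σ² = 19·(1/2) = 19/2

19/2


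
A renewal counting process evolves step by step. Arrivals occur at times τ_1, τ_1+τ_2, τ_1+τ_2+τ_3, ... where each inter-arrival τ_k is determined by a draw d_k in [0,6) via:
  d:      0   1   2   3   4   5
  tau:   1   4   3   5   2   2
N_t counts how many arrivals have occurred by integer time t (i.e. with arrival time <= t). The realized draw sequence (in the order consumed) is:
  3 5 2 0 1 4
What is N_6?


1

draw d_1=3: τ_1=5, arrival time A_1=5
draw d_2=5: τ_2=2, arrival time A_2=7
draw d_3=2: τ_3=3, arrival time A_3=10
draw d_4=0: τ_4=1, arrival time A_4=11
draw d_5=1: τ_5=4, arrival time A_5=15
draw d_6=4: τ_6=2, arrival time A_6=17
N_t over t=0..6: 0:0 1:0 2:0 3:0 4:0 5:1 6:1


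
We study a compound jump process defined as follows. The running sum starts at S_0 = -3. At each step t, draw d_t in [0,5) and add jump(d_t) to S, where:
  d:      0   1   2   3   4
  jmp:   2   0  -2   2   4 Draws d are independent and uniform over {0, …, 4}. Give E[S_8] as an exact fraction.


Outcome values over d=0..4: [2, 0, -2, 2, 4]
Σy = 6, Σy² = 28, M = 5
μ = 6/5 = 6/5,  σ² = 28/5 − (6/5)² = 104/25
E[S_8] = -3 + 8·(6/5) = 33/5

33/5


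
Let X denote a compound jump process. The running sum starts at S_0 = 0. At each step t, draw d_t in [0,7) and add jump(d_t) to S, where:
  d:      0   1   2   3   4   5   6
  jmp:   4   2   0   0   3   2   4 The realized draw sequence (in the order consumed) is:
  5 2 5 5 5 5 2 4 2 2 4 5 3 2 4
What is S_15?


t=0: S=0, d=5, jump=2, S_1=2
t=1: S=2, d=2, jump=0, S_2=2
t=2: S=2, d=5, jump=2, S_3=4
t=3: S=4, d=5, jump=2, S_4=6
t=4: S=6, d=5, jump=2, S_5=8
t=5: S=8, d=5, jump=2, S_6=10
t=6: S=10, d=2, jump=0, S_7=10
t=7: S=10, d=4, jump=3, S_8=13
t=8: S=13, d=2, jump=0, S_9=13
t=9: S=13, d=2, jump=0, S_10=13
t=10: S=13, d=4, jump=3, S_11=16
t=11: S=16, d=5, jump=2, S_12=18
t=12: S=18, d=3, jump=0, S_13=18
t=13: S=18, d=2, jump=0, S_14=18
t=14: S=18, d=4, jump=3, S_15=21

21


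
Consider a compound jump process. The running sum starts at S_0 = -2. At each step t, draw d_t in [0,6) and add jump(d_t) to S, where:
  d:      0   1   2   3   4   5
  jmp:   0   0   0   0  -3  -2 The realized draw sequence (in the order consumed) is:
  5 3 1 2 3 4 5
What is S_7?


t=0: S=-2, d=5, jump=-2, S_1=-4
t=1: S=-4, d=3, jump=0, S_2=-4
t=2: S=-4, d=1, jump=0, S_3=-4
t=3: S=-4, d=2, jump=0, S_4=-4
t=4: S=-4, d=3, jump=0, S_5=-4
t=5: S=-4, d=4, jump=-3, S_6=-7
t=6: S=-7, d=5, jump=-2, S_7=-9

-9


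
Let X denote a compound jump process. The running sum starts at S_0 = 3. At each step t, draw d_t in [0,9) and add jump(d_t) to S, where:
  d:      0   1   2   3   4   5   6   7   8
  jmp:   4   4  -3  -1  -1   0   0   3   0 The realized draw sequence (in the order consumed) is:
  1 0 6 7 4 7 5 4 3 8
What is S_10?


14

t=0: S=3, d=1, jump=4, S_1=7
t=1: S=7, d=0, jump=4, S_2=11
t=2: S=11, d=6, jump=0, S_3=11
t=3: S=11, d=7, jump=3, S_4=14
t=4: S=14, d=4, jump=-1, S_5=13
t=5: S=13, d=7, jump=3, S_6=16
t=6: S=16, d=5, jump=0, S_7=16
t=7: S=16, d=4, jump=-1, S_8=15
t=8: S=15, d=3, jump=-1, S_9=14
t=9: S=14, d=8, jump=0, S_10=14


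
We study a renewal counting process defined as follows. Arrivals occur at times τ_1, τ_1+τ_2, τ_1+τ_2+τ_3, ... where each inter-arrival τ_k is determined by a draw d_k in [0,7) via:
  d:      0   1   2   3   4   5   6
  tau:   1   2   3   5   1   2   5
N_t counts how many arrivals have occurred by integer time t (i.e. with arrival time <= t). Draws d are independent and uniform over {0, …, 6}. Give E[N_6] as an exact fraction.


242782/117649

Inter-arrival values over d=0..6: [1, 2, 3, 5, 1, 2, 5]
Each d has probability 1/7, so the pmf of τ is: f(1) = 2/7, f(2) = 2/7, f(3) = 1/7, f(5) = 2/7
Renewal equation for m(n) = E[N_n]: condition on τ_1 = k (if k <= n, one arrival plus a fresh copy on the remaining n−k steps): m(n) = F(n) + Σ_{k<=n} f(k)·m(n−k), where F(n) = P(τ <= n) and m(0) = 0
m(1) = F(1) = 2/7
m(2) = F(2) + f(1)·m(1) = 4/7 + 2/7·2/7 = 32/49
m(3) = F(3) + f(1)·m(2) + f(2)·m(1) = 5/7 + 2/7·32/49 + 2/7·2/7 = 337/343
m(4) = F(4) + f(1)·m(3) + f(2)·m(2) + f(3)·m(1) = 5/7 + 2/7·337/343 + 2/7·32/49 + 1/7·2/7 = 2935/2401
m(5) = F(5) + f(1)·m(4) + f(2)·m(3) + f(3)·m(2) = 1 + 2/7·2935/2401 + 2/7·337/343 + 1/7·32/49 = 28963/16807
m(6) = F(6) + f(1)·m(5) + f(2)·m(4) + f(3)·m(3) + f(5)·m(1) = 1 + 2/7·28963/16807 + 2/7·2935/2401 + 1/7·337/343 + 2/7·2/7 = 242782/117649
E[N_6] = m(6) = 242782/117649


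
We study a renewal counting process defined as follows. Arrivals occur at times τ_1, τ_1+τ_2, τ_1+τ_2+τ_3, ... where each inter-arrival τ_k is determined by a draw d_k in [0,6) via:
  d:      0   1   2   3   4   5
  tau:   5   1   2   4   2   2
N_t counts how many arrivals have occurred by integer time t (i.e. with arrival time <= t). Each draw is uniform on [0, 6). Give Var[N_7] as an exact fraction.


62910653495/78364164096

Inter-arrival values over d=0..5: [5, 1, 2, 4, 2, 2]
Each d has probability 1/6, so the pmf of τ is: f(1) = 1/6, f(2) = 1/2, f(4) = 1/6, f(5) = 1/6
Let p_n(j) = P(N_n = j), with p_0 = [1]. Condition on τ_1: p_n(0) = P(τ > n), and for j >= 1, p_n(j) = Σ_{k<=n} f(k)·p_{n−k}(j−1)
p_1 = [5/6, 1/6]  (j = 0..1)
p_2 = [1/3, 23/36, 1/36]  (j = 0..2)
p_3 = [1/3, 17/36, 41/216, 1/216]  (j = 0..3)
p_4 = [1/6, 7/18, 43/108, 59/1296, 1/1296]  (j = 0..4)
p_5 = [0, 1/2, 71/216, 209/1296, 77/7776, 1/7776]  (j = 0..5)
p_6 = [0, 5/18, 89/216, 335/1296, 193/3888, 95/46656, 1/46656]  (j = 0..6)
p_7 = [0, 1/9, 13/27, 349/1296, 121/972, 617/46656, 113/279936, 1/279936]  (j = 0..7)
E[N_7] = Σ j·p_7(j) = 685411/279936;  E[N_7²] = Σ j²·p_7(j) = 1902931/279936
Var[N_7] = 1902931/279936 − (685411/279936)² = 62910653495/78364164096


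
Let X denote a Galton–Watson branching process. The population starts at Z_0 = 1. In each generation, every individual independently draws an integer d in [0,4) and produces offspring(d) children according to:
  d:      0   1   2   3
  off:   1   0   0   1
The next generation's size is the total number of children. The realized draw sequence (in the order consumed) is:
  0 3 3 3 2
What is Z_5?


gen 0: Z_0=1, draws=[0], offspring=[1], Z_1=1
gen 1: Z_1=1, draws=[3], offspring=[1], Z_2=1
gen 2: Z_2=1, draws=[3], offspring=[1], Z_3=1
gen 3: Z_3=1, draws=[3], offspring=[1], Z_4=1
gen 4: Z_4=1, draws=[2], offspring=[0], Z_5=0

0


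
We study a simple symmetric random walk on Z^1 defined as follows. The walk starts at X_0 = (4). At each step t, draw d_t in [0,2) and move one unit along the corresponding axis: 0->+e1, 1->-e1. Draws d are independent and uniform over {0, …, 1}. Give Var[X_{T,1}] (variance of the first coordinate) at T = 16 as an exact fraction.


16

Outcome values over d=0..1: [1, -1]
Σy = 0, Σy² = 2, M = 2
μ = 0/2 = 0,  σ² = 2/2 − (0)² = 1
Independent increments: Var[X_16] = 16·σ² = 16·(1) = 16


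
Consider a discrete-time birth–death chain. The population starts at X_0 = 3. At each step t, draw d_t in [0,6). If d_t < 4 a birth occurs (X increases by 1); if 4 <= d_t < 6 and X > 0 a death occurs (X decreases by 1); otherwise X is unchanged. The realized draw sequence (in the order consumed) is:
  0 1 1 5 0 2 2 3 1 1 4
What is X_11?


10

t=0: X=3, d=0 → birth, X_1=4
t=1: X=4, d=1 → birth, X_2=5
t=2: X=5, d=1 → birth, X_3=6
t=3: X=6, d=5 → death, X_4=5
t=4: X=5, d=0 → birth, X_5=6
t=5: X=6, d=2 → birth, X_6=7
t=6: X=7, d=2 → birth, X_7=8
t=7: X=8, d=3 → birth, X_8=9
t=8: X=9, d=1 → birth, X_9=10
t=9: X=10, d=1 → birth, X_10=11
t=10: X=11, d=4 → death, X_11=10


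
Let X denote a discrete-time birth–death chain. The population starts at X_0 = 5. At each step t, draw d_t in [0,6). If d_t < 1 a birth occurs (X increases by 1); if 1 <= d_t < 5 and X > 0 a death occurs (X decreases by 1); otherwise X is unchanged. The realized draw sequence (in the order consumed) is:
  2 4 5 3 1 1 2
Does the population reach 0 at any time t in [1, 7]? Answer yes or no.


t=0: X=5, d=2 → death, X_1=4
t=1: X=4, d=4 → death, X_2=3
t=2: X=3, d=5 → hold, X_3=3
t=3: X=3, d=3 → death, X_4=2
t=4: X=2, d=1 → death, X_5=1
t=5: X=1, d=1 → death, X_6=0
t=6: X=0, d=2 → hold, X_7=0

yes


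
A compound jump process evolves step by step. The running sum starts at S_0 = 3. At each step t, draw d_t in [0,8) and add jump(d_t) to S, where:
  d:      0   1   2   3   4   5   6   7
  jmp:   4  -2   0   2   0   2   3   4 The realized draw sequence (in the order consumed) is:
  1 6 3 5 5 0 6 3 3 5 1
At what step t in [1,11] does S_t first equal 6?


3

t=0: S=3, d=1, jump=-2, S_1=1
t=1: S=1, d=6, jump=3, S_2=4
t=2: S=4, d=3, jump=2, S_3=6
t=3: S=6, d=5, jump=2, S_4=8
t=4: S=8, d=5, jump=2, S_5=10
t=5: S=10, d=0, jump=4, S_6=14
t=6: S=14, d=6, jump=3, S_7=17
t=7: S=17, d=3, jump=2, S_8=19
t=8: S=19, d=3, jump=2, S_9=21
t=9: S=21, d=5, jump=2, S_10=23
t=10: S=23, d=1, jump=-2, S_11=21


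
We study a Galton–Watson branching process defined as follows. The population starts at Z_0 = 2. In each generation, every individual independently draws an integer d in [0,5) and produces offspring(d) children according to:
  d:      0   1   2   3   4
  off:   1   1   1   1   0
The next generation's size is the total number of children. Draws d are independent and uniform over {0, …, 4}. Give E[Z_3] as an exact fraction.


Outcome values over d=0..4: [1, 1, 1, 1, 0]
Σy = 4, Σy² = 4, M = 5
μ = 4/5 = 4/5,  σ² = 4/5 − (4/5)² = 4/25
E[Z_0] = 2
E[Z_1] = 4/5·E[Z_0] = 8/5
E[Z_2] = 4/5·E[Z_1] = 32/25
E[Z_3] = 4/5·E[Z_2] = 128/125

128/125


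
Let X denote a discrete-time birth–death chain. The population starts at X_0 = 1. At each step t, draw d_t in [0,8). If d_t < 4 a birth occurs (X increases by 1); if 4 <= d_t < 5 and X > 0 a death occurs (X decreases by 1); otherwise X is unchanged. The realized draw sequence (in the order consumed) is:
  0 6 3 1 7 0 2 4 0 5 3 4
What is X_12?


6

t=0: X=1, d=0 → birth, X_1=2
t=1: X=2, d=6 → hold, X_2=2
t=2: X=2, d=3 → birth, X_3=3
t=3: X=3, d=1 → birth, X_4=4
t=4: X=4, d=7 → hold, X_5=4
t=5: X=4, d=0 → birth, X_6=5
t=6: X=5, d=2 → birth, X_7=6
t=7: X=6, d=4 → death, X_8=5
t=8: X=5, d=0 → birth, X_9=6
t=9: X=6, d=5 → hold, X_10=6
t=10: X=6, d=3 → birth, X_11=7
t=11: X=7, d=4 → death, X_12=6


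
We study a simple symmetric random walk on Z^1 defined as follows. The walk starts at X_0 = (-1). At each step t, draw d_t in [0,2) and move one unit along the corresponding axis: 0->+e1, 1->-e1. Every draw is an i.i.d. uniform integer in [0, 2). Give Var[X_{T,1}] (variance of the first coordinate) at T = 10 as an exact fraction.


Outcome values over d=0..1: [1, -1]
Σy = 0, Σy² = 2, M = 2
μ = 0/2 = 0,  σ² = 2/2 − (0)² = 1
Independent increments: Var[X_10] = 10·σ² = 10·(1) = 10

10


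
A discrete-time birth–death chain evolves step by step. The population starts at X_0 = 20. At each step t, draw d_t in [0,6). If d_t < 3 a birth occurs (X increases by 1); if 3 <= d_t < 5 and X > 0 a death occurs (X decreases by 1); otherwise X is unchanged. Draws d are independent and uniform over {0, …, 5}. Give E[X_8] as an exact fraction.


64/3

X can drop by at most 1 per step and X_0 = 20 > T = 8, so X_t >= 20 − t >= 12 > 0 for every t <= 8: the floor at 0 (the 'and X > 0' condition) never binds. Hence X_8 = X_0 + Σ_{t<8} Y_t with i.i.d. increments Y_t = y(d_t) ∈ {+1, −1, 0}.
Outcome values over d=0..5: [1, 1, 1, -1, -1, 0]
Σy = 1, Σy² = 5, M = 6
μ = 1/6 = 1/6,  σ² = 5/6 − (1/6)² = 29/36
E[X_8] = 20 + 8·(1/6) = 64/3


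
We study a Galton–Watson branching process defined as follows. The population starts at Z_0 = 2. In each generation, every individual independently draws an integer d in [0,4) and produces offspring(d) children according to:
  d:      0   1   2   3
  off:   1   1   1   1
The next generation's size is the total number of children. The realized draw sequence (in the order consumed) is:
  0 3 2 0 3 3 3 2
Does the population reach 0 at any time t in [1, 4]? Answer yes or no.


gen 0: Z_0=2, draws=[0, 3], offspring=[1, 1], Z_1=2
gen 1: Z_1=2, draws=[2, 0], offspring=[1, 1], Z_2=2
gen 2: Z_2=2, draws=[3, 3], offspring=[1, 1], Z_3=2
gen 3: Z_3=2, draws=[3, 2], offspring=[1, 1], Z_4=2

no


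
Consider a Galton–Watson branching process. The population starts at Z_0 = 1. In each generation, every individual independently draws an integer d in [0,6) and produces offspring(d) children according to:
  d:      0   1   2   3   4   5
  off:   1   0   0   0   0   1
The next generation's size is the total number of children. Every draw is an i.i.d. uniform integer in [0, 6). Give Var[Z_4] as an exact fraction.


Outcome values over d=0..5: [1, 0, 0, 0, 0, 1]
Σy = 2, Σy² = 2, M = 6
μ = 2/6 = 1/3,  σ² = 2/6 − (1/3)² = 2/9
V_0 = 0, E_0 = 1
V_1 = 2/9·E_0 + (1/3)²·V_0 = 2/9;  E_1 = 1/3
V_2 = 2/9·E_1 + (1/3)²·V_1 = 8/81;  E_2 = 1/9
V_3 = 2/9·E_2 + (1/3)²·V_2 = 26/729;  E_3 = 1/27
V_4 = 2/9·E_3 + (1/3)²·V_3 = 80/6561;  E_4 = 1/81

80/6561


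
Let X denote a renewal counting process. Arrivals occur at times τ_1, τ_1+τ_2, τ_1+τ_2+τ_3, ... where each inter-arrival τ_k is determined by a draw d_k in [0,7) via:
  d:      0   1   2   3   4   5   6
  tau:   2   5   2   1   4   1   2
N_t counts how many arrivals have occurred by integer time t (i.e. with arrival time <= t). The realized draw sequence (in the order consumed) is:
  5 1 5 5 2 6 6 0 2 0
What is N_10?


draw d_1=5: τ_1=1, arrival time A_1=1
draw d_2=1: τ_2=5, arrival time A_2=6
draw d_3=5: τ_3=1, arrival time A_3=7
draw d_4=5: τ_4=1, arrival time A_4=8
draw d_5=2: τ_5=2, arrival time A_5=10
draw d_6=6: τ_6=2, arrival time A_6=12
draw d_7=6: τ_7=2, arrival time A_7=14
draw d_8=0: τ_8=2, arrival time A_8=16
draw d_9=2: τ_9=2, arrival time A_9=18
draw d_10=0: τ_10=2, arrival time A_10=20
N_t over t=0..10: 0:0 1:1 2:1 3:1 4:1 5:1 6:2 7:3 8:4 9:4 10:5

5


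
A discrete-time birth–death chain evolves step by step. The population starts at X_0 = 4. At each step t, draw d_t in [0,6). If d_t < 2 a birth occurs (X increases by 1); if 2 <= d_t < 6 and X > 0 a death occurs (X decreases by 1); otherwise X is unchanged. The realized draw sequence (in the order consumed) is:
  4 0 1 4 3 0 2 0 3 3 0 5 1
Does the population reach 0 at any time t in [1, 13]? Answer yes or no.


t=0: X=4, d=4 → death, X_1=3
t=1: X=3, d=0 → birth, X_2=4
t=2: X=4, d=1 → birth, X_3=5
t=3: X=5, d=4 → death, X_4=4
t=4: X=4, d=3 → death, X_5=3
t=5: X=3, d=0 → birth, X_6=4
t=6: X=4, d=2 → death, X_7=3
t=7: X=3, d=0 → birth, X_8=4
t=8: X=4, d=3 → death, X_9=3
t=9: X=3, d=3 → death, X_10=2
t=10: X=2, d=0 → birth, X_11=3
t=11: X=3, d=5 → death, X_12=2
t=12: X=2, d=1 → birth, X_13=3

no


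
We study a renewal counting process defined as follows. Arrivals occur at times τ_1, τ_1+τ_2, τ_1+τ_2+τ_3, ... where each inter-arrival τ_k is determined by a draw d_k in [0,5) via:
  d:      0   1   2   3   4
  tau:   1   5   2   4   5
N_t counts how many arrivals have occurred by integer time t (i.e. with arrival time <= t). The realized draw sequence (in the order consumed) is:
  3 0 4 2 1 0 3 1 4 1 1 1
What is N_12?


4

draw d_1=3: τ_1=4, arrival time A_1=4
draw d_2=0: τ_2=1, arrival time A_2=5
draw d_3=4: τ_3=5, arrival time A_3=10
draw d_4=2: τ_4=2, arrival time A_4=12
draw d_5=1: τ_5=5, arrival time A_5=17
draw d_6=0: τ_6=1, arrival time A_6=18
draw d_7=3: τ_7=4, arrival time A_7=22
draw d_8=1: τ_8=5, arrival time A_8=27
draw d_9=4: τ_9=5, arrival time A_9=32
draw d_10=1: τ_10=5, arrival time A_10=37
draw d_11=1: τ_11=5, arrival time A_11=42
draw d_12=1: τ_12=5, arrival time A_12=47
N_t over t=0..12: 0:0 1:0 2:0 3:0 4:1 5:2 6:2 7:2 8:2 9:2 10:3 11:3 12:4


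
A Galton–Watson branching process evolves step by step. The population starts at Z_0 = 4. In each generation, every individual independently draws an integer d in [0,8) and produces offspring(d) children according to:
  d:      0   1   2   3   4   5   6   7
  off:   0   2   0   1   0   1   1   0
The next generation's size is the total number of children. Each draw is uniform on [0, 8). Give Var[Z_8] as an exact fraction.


13228758359375/70368744177664

Outcome values over d=0..7: [0, 2, 0, 1, 0, 1, 1, 0]
Σy = 5, Σy² = 7, M = 8
μ = 5/8 = 5/8,  σ² = 7/8 − (5/8)² = 31/64
V_0 = 0, E_0 = 4
V_1 = 31/64·E_0 + (5/8)²·V_0 = 31/16;  E_1 = 5/2
V_2 = 31/64·E_1 + (5/8)²·V_1 = 2015/1024;  E_2 = 25/16
V_3 = 31/64·E_2 + (5/8)²·V_2 = 99975/65536;  E_3 = 125/128
V_4 = 31/64·E_3 + (5/8)²·V_3 = 4483375/4194304;  E_4 = 625/1024
V_5 = 31/64·E_4 + (5/8)²·V_4 = 191444375/268435456;  E_5 = 3125/8192
V_6 = 31/64·E_5 + (5/8)²·V_5 = 7960509375/17179869184;  E_6 = 15625/65536
V_7 = 31/64·E_6 + (5/8)²·V_6 = 325988734375/1099511627776;  E_7 = 78125/524288
V_8 = 31/64·E_7 + (5/8)²·V_7 = 13228758359375/70368744177664;  E_8 = 390625/4194304
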